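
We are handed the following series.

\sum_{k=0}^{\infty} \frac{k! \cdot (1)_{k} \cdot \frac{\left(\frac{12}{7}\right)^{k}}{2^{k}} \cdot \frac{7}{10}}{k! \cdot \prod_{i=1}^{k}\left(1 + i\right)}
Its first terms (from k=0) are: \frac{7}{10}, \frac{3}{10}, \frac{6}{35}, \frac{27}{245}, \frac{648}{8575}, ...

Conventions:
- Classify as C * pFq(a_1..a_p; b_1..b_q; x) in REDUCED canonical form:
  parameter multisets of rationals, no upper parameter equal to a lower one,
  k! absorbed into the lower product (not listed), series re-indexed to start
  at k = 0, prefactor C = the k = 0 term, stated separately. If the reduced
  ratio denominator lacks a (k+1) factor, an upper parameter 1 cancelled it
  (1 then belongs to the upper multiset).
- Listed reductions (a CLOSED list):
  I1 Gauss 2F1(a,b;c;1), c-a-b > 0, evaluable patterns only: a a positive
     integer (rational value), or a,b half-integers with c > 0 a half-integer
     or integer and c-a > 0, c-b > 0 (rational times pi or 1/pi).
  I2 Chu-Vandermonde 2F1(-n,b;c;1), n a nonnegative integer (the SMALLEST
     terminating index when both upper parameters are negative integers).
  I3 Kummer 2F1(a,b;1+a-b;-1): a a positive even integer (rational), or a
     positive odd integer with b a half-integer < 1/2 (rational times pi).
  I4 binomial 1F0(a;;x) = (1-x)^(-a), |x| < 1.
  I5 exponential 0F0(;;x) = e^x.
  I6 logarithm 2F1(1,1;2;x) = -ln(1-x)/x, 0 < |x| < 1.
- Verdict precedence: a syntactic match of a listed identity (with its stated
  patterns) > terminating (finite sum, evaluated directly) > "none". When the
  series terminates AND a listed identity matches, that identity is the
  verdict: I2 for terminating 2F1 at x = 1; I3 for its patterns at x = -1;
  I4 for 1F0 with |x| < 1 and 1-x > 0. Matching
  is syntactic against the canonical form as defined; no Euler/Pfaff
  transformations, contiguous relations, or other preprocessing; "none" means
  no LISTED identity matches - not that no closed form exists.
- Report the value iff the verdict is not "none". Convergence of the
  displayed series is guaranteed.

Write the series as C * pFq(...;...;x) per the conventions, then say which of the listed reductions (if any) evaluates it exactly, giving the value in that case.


At argument \frac{6}{7}: a 2F1 with upper {1, 1}, lower {2}, scaled by C = \frac{7}{10}. Verdict: logarithm (I6) matches (the logarithm: parameters (1,1;2), x = \frac{6}{7}). Sum: \left(-\frac{49}{60}\right) \cdot \ln\left(\frac{1}{7}\right).

Key step: t_0 being \frac{7}{10}, the factorial ratio (prefactor 7/10) (k+a-1)!/(a-1)! is a rising factorial (a)_k.
Adjacent-term ratio: r(k) = \frac{6}{7} * (k+1) (k+1) / [(k+2) (k+1)] - rational in k, leading ratio \frac{6}{7}; with t_0 = \frac{7}{10}, classification follows.


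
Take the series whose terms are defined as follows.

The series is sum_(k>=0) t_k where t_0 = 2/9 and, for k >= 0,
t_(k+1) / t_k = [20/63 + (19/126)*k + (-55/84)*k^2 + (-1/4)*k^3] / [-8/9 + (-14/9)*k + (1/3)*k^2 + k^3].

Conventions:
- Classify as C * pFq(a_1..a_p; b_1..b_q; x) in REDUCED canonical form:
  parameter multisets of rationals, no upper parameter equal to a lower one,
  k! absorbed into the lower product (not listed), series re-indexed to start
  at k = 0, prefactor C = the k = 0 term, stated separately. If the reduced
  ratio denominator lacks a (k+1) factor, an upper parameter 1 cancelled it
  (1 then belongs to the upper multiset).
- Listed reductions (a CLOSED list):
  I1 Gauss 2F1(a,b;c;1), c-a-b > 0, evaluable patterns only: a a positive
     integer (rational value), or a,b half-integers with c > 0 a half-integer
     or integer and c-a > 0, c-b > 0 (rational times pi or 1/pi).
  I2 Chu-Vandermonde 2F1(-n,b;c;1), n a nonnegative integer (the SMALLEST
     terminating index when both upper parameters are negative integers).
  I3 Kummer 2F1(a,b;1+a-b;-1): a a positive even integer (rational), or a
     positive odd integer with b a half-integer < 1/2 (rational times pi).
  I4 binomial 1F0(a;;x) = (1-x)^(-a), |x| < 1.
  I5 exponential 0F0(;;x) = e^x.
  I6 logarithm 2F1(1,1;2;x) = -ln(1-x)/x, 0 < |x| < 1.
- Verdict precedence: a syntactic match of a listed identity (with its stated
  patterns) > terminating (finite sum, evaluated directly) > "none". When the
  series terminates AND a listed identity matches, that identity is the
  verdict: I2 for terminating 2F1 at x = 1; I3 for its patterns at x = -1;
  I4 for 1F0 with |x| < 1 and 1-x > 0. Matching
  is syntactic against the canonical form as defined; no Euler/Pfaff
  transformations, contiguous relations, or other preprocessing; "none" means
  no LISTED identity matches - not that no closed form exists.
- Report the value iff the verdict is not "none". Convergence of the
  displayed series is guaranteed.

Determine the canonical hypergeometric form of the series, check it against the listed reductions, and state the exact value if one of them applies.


The series (x = -1/4) is 2F1: upper {-5/7, 8/3}, lower {-4/3}, prefactor 2/9. Verdict: no listed reduction: x = -1/4 and upper {-5/7, 8/3} fail every I1-I6 pattern.

The tell: t_0 = 2/9 here, and cancel k + 2/3 from the displayed ratio first; then prefactor 2/9.
Step ratio: r(k) = (-1/4) * (k-5/7) (k+8/3) / [(k-4/3) (k+1)] - rational in k, leading ratio (-1/4); with t_0 = 2/9, classification follows.


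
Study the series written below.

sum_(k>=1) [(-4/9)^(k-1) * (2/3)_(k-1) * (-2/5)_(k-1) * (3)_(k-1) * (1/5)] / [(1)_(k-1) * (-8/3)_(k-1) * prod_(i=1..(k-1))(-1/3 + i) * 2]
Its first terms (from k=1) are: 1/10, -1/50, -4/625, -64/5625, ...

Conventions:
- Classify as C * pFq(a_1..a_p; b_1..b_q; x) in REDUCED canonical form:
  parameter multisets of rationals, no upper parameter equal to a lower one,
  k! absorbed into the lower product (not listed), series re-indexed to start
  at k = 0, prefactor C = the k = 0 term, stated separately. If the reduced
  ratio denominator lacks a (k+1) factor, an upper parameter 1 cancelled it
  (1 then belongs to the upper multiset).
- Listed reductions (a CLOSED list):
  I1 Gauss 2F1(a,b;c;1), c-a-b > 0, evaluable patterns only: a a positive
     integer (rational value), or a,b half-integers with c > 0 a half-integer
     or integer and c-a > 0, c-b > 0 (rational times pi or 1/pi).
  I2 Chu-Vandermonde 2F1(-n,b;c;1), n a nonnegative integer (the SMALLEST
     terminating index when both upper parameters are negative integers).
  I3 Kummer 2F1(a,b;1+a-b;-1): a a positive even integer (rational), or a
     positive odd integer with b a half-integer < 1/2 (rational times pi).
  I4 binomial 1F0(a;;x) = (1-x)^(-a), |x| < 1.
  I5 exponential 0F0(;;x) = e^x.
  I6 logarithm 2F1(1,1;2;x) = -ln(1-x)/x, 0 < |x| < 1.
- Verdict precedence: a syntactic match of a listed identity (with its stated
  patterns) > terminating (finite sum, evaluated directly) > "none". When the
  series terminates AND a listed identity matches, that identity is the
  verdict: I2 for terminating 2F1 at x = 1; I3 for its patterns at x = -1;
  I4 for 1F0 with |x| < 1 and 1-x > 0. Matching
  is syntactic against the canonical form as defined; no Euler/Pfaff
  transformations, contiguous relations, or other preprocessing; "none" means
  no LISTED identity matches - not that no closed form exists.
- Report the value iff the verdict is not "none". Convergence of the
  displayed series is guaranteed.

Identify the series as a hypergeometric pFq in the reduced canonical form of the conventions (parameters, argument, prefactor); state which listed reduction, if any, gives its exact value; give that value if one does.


With C = 1/10: the canonical form is 2F1(-2/5, 3; -8/3; -4/9). Verdict: none. A 2F1 with upper {-2/5, 3} fits none of I1-I6 at x = -4/9; the sum runs forever.

Structural cue: x = (-4/9) and the constant factors (prefactor 1/10) combine into one prefactor.
Term ratio: r(k) = (-4/9) * (k-2/5) (k+3) / [(k-8/3) (k+1)] - poly over poly, x = (-4/9) from leading terms; C = 1/10 at k = 0.


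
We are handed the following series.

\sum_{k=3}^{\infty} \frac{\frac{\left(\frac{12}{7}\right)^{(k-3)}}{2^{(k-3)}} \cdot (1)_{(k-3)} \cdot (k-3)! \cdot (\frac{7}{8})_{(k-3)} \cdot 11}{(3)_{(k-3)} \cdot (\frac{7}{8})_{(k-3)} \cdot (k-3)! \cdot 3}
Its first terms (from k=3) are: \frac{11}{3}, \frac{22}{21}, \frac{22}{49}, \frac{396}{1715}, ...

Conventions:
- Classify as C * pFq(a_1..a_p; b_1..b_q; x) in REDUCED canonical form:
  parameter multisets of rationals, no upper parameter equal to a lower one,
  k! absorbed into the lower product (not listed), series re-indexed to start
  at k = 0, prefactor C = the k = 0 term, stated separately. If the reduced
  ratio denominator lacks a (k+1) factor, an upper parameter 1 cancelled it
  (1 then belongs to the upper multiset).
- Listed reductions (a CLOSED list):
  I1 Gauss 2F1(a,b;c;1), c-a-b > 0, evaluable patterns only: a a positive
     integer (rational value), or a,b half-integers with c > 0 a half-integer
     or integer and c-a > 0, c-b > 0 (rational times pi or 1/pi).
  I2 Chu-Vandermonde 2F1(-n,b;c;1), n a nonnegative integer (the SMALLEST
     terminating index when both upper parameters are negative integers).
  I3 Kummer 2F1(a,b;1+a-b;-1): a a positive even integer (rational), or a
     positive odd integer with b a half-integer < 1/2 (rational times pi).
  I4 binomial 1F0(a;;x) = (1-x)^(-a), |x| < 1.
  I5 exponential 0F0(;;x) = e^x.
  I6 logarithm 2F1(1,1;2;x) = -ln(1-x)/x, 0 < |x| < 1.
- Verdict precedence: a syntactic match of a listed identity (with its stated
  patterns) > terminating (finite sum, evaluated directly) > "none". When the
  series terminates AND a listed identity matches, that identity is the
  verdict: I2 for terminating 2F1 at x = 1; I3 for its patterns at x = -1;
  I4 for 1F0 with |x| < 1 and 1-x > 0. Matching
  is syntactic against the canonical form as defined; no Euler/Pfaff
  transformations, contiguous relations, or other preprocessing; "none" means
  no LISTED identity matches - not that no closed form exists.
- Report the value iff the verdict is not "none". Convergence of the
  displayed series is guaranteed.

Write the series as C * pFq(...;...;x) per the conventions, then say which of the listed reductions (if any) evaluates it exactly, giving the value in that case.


At argument \frac{6}{7}: a 2F1 with upper {1, 1}, lower {3}, scaled by C = \frac{11}{3}. Verdict: no listed reduction: x = \frac{6}{7} and upper {1, 1} fail every I1-I6 pattern.

Key step: with t_0 = \frac{11}{3}, the constant factors (prefactor 11/3) combine into one prefactor.
Step ratio: r(k) = \frac{6}{7} * (k+1) (k+1) / [(k+3) (k+1)] - rational in k, leading ratio \frac{6}{7}; with t_0 = \frac{11}{3}, classification follows.


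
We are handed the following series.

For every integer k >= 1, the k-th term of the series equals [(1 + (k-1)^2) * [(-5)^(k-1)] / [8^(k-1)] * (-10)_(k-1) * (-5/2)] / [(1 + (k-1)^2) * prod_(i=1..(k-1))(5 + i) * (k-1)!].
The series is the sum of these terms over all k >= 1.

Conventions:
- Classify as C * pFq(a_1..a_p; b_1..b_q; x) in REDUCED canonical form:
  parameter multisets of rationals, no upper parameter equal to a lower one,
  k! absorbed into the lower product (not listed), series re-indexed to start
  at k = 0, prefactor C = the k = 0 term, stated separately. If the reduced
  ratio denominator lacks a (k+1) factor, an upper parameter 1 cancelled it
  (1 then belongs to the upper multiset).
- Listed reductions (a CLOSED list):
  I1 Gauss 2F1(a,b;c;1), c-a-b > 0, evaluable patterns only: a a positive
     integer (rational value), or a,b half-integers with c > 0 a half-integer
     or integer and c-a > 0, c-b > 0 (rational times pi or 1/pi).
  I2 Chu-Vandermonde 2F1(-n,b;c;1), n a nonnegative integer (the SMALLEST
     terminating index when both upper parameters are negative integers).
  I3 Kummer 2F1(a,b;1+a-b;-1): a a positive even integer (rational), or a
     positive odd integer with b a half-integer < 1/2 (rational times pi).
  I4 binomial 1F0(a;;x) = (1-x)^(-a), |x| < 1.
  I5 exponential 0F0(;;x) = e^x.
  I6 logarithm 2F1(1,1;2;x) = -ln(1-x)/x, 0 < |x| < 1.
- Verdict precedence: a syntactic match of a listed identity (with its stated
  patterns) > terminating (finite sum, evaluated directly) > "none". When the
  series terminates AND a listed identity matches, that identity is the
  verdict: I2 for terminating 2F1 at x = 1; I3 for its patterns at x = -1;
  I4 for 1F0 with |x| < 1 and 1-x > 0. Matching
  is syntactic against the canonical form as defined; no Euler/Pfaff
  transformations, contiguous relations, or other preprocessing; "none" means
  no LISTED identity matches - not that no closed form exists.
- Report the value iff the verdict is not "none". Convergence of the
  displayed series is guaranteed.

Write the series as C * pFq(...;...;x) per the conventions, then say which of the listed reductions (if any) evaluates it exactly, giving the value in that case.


At argument -5/8: a 1F1 with upper {-10}, lower {6}, scaled by C = -5/2. Verdict: terminating - upper -10 stops the sum at k = 10; the 11 terms are added exactly. Exact value: -5988076751931933845/936069774062911488.

First insight: from the first term -5/2: the factor k^2 + 1 cancels (top and bottom), leaving prefactor -5/2.
Term ratio: r(k) = (-5/8) * (k-10) / [(k+6) (k+1)] - poly over poly, x = (-5/8) from leading terms; C = -5/2 at k = 0.


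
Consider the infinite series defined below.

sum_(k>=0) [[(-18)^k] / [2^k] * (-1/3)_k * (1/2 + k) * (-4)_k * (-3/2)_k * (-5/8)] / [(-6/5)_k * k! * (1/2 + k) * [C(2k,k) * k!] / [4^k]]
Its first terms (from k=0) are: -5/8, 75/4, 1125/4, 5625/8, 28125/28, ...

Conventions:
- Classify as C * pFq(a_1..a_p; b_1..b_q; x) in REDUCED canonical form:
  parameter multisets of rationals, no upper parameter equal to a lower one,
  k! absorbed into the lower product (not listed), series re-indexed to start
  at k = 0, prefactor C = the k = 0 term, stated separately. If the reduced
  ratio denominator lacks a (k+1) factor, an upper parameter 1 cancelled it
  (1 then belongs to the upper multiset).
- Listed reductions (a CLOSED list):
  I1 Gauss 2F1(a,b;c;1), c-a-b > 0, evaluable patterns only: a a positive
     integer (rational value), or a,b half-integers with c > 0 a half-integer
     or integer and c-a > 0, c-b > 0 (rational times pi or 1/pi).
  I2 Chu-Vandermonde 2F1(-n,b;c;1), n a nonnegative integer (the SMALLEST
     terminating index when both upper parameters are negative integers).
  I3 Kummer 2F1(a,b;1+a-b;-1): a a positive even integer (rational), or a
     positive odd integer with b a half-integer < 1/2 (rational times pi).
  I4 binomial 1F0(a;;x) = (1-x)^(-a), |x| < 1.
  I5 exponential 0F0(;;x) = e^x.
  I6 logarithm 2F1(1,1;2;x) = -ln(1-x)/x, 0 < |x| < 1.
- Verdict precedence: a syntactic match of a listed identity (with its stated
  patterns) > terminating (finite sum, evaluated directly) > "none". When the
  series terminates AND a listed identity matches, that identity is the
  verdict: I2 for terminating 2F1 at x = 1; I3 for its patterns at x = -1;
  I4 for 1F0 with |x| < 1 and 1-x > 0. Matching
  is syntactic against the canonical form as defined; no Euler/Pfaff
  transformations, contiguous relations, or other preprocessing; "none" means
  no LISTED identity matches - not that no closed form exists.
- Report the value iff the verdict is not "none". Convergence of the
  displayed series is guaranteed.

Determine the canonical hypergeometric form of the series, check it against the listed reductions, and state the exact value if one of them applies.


First insight: from the first term -5/8: the two k-th powers (C = -5/8) combine into one argument.
Step ratio: r(k) = (-9) * (k-4) (k-3/2) (k-1/3) / [(k-6/5) (k+1/2) (k+1)] - rational; roots negated = parameters, x = (-9), C = -5/8.

Prefactor -5/8, argument -9: 3F2 with upper {-4, -3/2, -1/3} over lower {-6/5, 1/2}. Verdict: terminating. (-4)_k vanishes past k = 4, leaving a 5-term sum, computed directly. Its exact value is 56195/28.


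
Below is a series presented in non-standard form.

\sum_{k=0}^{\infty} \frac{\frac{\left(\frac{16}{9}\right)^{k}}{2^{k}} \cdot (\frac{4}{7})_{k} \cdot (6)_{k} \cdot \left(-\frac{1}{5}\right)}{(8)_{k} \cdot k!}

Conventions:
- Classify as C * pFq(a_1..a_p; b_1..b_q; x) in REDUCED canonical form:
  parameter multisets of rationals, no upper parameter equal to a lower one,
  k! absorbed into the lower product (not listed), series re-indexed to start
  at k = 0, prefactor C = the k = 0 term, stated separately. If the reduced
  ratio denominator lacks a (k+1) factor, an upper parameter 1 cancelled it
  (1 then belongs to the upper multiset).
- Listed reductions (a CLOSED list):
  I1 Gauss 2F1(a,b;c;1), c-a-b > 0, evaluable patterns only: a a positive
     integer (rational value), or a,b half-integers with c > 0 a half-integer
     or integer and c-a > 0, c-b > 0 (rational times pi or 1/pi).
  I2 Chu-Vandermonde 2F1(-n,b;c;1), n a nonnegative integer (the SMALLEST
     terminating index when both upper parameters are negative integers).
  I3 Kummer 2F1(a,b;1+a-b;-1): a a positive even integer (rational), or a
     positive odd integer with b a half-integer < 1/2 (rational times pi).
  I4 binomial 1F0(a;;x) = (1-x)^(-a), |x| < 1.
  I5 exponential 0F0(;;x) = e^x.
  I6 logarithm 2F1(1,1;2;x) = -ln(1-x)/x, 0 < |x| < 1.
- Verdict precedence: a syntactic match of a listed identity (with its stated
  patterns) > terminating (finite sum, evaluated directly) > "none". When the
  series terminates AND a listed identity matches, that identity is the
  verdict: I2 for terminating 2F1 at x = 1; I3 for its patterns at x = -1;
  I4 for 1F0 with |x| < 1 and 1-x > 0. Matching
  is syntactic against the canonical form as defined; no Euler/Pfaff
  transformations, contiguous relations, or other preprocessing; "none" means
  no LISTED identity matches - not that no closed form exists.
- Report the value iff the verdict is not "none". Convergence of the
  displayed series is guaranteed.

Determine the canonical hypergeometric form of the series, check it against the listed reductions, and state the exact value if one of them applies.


Structural cue: with t_0 = -\frac{1}{5}, the two k-th powers (prefactor -1/5) combine into one argument.
Consecutive-term ratio: r(k) = \frac{8}{9} * (k+\frac{4}{7}) (k+6) / [(k+8) (k+1)] - rational; roots negated = parameters, x = \frac{8}{9}, C = -\frac{1}{5}.

With C = -\frac{1}{5}: the canonical form is 2F1(\frac{4}{7}, 6; 8; \frac{8}{9}). Verdict: none - this 2F1 at x = \frac{8}{9} matches no listed pattern, and upper {\frac{4}{7}, 6} holds no stopper.


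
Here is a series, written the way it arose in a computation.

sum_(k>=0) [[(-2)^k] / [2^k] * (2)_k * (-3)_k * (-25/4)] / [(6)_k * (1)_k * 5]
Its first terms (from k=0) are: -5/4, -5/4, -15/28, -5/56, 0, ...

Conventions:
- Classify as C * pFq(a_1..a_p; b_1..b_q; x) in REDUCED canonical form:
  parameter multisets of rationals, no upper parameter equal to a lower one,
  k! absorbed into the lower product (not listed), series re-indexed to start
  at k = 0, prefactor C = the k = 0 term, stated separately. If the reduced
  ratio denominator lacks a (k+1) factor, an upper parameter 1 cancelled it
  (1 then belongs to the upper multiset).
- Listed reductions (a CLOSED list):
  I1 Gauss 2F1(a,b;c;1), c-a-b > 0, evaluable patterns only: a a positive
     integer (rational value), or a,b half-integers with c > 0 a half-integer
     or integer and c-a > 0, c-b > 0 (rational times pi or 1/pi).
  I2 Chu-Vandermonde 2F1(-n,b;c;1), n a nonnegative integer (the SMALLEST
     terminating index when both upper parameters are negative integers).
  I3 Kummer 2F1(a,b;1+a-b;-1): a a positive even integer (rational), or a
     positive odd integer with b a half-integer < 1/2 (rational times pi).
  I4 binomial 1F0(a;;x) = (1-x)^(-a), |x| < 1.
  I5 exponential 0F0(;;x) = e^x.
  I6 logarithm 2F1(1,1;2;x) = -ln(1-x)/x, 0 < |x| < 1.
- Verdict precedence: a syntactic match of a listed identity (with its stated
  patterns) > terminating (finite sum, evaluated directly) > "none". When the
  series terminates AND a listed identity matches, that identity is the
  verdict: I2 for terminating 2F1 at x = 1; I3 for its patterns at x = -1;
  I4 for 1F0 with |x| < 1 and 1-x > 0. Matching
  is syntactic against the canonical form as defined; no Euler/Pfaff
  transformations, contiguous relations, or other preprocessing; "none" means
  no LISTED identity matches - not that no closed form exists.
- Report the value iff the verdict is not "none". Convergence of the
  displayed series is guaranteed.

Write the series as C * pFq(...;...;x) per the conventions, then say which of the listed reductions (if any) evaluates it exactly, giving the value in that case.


Key observation: t_0 = -5/4 here, and the constant factors (prefactor -5/4) combine into one prefactor.
Ratio: r(k) = (-1) * (k-3) (k+2) / [(k+6) (k+1)] - rational; roots negated = parameters, x = (-1), C = -5/4.

At argument -1: a 2F1 with upper {-3, 2}, lower {6}, scaled by C = -5/4. Verdict (x = -1): Kummer's theorem (I3) applies (x = -1; c = 6 equals 1+a-b for upper {-3, 2}: listed pattern). Sum: -25/8.


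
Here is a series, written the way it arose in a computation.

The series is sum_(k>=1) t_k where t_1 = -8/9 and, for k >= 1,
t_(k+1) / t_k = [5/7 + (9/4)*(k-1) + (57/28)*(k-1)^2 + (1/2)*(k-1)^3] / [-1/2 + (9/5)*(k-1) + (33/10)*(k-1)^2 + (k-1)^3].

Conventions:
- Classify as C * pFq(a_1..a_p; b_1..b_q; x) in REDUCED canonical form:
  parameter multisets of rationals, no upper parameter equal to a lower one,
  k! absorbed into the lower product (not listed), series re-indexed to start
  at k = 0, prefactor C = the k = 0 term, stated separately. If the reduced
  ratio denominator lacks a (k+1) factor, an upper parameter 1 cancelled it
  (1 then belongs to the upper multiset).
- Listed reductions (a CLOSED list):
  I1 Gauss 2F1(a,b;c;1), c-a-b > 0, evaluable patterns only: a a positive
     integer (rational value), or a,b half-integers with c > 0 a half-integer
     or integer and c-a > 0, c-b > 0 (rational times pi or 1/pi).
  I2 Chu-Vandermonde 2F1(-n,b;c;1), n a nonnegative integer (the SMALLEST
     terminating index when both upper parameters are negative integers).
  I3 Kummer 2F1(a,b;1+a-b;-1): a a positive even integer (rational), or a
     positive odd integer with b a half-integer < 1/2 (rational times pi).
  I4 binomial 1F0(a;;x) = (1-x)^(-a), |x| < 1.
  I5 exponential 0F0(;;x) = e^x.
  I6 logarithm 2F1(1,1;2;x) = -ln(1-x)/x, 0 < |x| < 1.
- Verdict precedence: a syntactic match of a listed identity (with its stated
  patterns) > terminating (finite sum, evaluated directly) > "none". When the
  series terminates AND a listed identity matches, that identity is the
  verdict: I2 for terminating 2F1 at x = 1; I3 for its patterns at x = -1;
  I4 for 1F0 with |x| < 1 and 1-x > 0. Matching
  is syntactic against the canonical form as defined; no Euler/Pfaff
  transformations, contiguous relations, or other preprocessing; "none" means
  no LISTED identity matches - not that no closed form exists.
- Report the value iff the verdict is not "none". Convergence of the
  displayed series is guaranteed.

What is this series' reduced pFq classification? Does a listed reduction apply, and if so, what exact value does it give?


x = 1/2 here; the reduced form reads 2F1, upper {4/7, 1}, lower {-1/5}, C = -8/9. Verdict: none. A 2F1 with upper {4/7, 1} fits none of I1-I6 at x = 1/2; the sum runs forever.

Key observation: with t_0 = -8/9, the parameter 5/2 appears in both the upper and lower lists and cancels.
Consecutive-term ratio: r(k) = (1/2) * (k+4/7) (k+1) / [(k-1/5) (k+1)] - poly over poly, x = (1/2) from leading terms; C = -8/9 at k = 0.


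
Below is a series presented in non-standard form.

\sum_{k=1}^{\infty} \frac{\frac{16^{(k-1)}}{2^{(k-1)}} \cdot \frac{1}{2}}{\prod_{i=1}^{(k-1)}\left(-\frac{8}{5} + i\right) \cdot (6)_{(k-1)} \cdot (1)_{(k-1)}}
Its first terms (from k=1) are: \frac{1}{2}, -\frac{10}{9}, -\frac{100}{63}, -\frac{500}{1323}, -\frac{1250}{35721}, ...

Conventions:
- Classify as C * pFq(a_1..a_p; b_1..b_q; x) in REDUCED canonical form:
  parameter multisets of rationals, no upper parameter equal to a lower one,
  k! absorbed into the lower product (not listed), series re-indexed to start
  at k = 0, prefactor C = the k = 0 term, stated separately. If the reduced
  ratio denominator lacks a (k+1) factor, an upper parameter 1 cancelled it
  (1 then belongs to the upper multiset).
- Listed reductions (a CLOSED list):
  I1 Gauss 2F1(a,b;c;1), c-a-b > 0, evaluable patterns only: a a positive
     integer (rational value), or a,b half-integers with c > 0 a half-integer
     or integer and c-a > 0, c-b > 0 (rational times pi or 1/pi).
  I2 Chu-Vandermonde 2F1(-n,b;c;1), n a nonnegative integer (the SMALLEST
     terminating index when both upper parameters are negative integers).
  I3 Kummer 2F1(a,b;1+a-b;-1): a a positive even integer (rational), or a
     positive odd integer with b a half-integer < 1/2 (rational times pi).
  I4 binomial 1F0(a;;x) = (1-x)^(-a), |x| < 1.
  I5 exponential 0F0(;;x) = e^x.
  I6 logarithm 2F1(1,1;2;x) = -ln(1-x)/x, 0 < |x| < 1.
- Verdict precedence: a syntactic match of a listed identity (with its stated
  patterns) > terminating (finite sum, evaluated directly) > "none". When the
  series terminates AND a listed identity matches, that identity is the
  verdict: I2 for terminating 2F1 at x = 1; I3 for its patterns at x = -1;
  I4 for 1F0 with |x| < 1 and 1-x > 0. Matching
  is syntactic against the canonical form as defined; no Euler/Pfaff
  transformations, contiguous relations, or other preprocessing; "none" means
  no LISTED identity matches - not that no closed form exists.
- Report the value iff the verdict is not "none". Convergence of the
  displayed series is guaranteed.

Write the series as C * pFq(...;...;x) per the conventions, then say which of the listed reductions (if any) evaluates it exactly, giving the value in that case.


x = 8 here; the reduced form reads 0F2, upper {-}, lower {-\frac{3}{5}, 6}, C = \frac{1}{2}. Verdict: no listed reduction: x = 8 and upper {-} fail every I1-I6 pattern.

Key step: with t_0 = \frac{1}{2}, (1)_k (C = 1/2) is k! itself.
Consecutive-term ratio: r(k) = 8 * 1 / [(k-\frac{3}{5}) (k+6) (k+1)] - poly over poly, x = 8 from leading terms; C = \frac{1}{2} at k = 0.


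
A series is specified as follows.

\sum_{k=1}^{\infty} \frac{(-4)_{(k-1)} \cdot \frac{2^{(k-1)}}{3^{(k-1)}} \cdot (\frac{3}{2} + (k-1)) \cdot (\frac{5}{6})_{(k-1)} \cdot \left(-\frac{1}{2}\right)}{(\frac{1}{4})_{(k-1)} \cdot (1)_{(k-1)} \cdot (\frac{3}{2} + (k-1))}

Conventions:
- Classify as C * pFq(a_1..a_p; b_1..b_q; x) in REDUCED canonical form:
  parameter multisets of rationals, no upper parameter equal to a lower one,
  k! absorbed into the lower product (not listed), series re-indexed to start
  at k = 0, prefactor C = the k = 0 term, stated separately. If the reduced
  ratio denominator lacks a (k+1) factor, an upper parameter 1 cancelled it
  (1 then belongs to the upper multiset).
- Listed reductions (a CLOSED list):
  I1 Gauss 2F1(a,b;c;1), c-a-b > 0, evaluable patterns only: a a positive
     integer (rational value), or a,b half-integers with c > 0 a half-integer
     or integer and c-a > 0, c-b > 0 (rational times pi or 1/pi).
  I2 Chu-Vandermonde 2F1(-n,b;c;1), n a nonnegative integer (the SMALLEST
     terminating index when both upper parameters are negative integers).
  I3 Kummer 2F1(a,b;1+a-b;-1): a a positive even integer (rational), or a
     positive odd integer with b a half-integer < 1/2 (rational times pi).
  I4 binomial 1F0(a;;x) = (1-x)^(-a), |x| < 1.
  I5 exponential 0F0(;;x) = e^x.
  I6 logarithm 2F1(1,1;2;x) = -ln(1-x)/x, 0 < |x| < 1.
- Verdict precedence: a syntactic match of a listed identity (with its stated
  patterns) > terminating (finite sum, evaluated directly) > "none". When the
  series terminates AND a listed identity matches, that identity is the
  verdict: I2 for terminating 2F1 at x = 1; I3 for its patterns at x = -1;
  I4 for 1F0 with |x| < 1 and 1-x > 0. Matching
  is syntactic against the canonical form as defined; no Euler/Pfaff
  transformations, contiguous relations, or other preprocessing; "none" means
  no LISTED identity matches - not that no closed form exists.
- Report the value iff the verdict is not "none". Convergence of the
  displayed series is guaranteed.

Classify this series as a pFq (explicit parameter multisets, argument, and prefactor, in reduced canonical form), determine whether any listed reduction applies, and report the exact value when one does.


At argument \frac{2}{3}: a 2F1 with upper {-4, \frac{5}{6}}, lower {\frac{1}{4}}, scaled by C = -\frac{1}{2}. Verdict: terminating - the sum ends at index 4 because -4 is a negative integer; exact evaluation follows. Value: \frac{548059}{1535274}.

Key observation: t_0 being -\frac{1}{2}, the two geometric factors (prefactor -1/2) combine into one argument.
Adjacent-term ratio: r(k) = \frac{2}{3} * (k-4) (k+\frac{5}{6}) / [(k+\frac{1}{4}) (k+1)] - poly over poly, x = \frac{2}{3} from leading terms; C = -\frac{1}{2} at k = 0.


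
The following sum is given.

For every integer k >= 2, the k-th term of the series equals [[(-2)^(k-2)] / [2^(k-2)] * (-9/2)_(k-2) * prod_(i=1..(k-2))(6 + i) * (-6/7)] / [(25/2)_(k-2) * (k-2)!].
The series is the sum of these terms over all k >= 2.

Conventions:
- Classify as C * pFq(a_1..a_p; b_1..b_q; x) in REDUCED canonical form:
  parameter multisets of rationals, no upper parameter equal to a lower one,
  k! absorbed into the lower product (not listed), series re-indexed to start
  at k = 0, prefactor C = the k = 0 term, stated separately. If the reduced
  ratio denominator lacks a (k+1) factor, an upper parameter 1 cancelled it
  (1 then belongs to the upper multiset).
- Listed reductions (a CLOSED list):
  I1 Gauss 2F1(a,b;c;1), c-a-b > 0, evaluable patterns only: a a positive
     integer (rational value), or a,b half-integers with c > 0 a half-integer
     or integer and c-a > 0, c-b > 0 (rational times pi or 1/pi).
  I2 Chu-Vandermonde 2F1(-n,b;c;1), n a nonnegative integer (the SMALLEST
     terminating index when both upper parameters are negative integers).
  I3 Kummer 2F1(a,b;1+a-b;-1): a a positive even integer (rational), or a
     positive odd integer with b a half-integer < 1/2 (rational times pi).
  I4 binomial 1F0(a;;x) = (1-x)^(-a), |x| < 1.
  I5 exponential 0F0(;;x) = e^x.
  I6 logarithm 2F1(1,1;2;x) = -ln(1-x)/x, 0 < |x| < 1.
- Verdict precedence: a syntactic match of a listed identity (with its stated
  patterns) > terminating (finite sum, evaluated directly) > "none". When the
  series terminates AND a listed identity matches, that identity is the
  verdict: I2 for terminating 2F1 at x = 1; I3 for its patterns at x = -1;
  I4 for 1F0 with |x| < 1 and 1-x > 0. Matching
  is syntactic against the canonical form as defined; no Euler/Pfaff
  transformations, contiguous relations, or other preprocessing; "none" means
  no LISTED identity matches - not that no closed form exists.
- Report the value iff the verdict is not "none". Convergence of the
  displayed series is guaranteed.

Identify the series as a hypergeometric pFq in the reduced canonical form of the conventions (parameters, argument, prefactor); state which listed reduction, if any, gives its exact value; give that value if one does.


This is -6/7 * 2F1(-9/2, 7; 25/2; -1) in reduced canonical form. Verdict: Kummer's theorem (I3) applies (x = -1; c = 25/2 equals 1+a-b for upper {-9/2, 7}: listed pattern). Sum: (-143416845/67108864) * pi.

The tell: t_0 = -6/7 here, and the running product (prefactor -6/7) telescopes to a rising factorial.
Adjacent-term ratio: r(k) = (-1) * (k-9/2) (k+7) / [(k+25/2) (k+1)] - poly over poly, x = (-1) from leading terms; C = -6/7 at k = 0.


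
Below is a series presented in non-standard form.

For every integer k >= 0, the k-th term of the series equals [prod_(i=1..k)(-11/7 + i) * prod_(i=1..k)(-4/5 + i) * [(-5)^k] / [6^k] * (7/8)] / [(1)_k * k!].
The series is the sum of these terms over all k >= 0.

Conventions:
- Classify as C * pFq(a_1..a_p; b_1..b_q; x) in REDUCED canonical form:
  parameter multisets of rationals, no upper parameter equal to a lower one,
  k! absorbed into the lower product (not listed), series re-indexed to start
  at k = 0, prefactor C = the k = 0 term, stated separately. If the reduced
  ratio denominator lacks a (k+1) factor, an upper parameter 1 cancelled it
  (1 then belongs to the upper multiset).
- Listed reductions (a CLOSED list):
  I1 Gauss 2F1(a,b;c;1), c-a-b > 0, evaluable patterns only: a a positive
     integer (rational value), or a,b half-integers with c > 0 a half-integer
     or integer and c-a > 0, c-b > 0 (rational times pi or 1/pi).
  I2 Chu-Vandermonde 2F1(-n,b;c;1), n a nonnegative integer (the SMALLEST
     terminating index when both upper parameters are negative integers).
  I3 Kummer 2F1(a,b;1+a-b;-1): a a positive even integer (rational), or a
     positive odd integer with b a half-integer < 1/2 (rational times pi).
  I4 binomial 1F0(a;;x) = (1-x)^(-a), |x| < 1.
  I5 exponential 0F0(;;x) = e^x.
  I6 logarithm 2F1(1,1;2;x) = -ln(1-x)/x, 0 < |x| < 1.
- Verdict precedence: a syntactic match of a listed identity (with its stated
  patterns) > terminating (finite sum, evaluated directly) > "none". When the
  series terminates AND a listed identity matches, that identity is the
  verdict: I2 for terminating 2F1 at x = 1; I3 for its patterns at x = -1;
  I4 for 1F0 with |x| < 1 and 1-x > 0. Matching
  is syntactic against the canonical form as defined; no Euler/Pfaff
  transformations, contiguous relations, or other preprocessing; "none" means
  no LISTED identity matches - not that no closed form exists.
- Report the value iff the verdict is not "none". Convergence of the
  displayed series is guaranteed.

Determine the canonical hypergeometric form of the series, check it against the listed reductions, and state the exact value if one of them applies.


Prefactor 7/8, argument -5/6: 2F1 with upper {-4/7, 1/5} over lower {1}. Verdict: none (x = -5/6): each listed identity misses the multisets {-4/7, 1/5} ; {1}.

The tell: from the first term 7/8: the running product (C = 7/8, x = -5/6) telescopes to a rising factorial.
Adjacent-term ratio: r(k) = (-5/6) * (k-4/7) (k+1/5) / [(k+1) (k+1)] - poly over poly, x = (-5/6) from leading terms; C = 7/8 at k = 0.


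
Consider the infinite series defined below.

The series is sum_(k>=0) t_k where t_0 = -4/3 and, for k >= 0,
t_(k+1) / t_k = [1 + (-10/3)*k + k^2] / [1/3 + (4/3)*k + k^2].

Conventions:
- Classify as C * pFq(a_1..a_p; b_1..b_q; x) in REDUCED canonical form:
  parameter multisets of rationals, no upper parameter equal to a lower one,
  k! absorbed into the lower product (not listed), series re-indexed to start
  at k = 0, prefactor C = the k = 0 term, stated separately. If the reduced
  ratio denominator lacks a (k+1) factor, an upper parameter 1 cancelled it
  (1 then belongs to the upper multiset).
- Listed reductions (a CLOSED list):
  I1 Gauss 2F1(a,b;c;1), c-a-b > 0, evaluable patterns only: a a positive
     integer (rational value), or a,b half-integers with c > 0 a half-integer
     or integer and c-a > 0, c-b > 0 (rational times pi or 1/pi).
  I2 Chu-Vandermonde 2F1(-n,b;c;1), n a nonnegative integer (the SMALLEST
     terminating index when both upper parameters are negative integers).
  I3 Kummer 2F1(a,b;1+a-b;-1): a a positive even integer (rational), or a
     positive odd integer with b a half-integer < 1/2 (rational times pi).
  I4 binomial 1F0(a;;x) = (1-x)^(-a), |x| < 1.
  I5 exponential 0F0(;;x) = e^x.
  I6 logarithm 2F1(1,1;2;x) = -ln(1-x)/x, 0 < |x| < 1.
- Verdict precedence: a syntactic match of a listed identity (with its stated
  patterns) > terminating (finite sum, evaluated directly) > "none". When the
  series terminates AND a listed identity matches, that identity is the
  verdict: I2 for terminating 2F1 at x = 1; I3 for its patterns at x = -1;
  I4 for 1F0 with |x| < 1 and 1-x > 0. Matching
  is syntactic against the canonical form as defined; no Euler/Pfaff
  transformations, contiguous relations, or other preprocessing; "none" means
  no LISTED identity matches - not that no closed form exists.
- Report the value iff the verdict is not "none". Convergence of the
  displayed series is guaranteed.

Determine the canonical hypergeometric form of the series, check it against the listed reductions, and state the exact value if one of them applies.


x = 1 here; the reduced form reads 2F1, upper {-3, -1/3}, lower {1/3}, C = -4/3. Verdict (x = 1): Chu-Vandermonde (I2) applies (terminating 2F1 at x = 1 with n = 3, b = -1/3, c = 1/3). Its exact value is -80/21.

Key step: from the first term -4/3: the expanded ratio factors over Q; prefactor -4/3, roots give parameters.
Consecutive-term ratio: r(k) = 1 * (k-3) (k-1/3) / [(k+1/3) (k+1)] - rational in k, leading ratio 1; with t_0 = -4/3, classification follows.


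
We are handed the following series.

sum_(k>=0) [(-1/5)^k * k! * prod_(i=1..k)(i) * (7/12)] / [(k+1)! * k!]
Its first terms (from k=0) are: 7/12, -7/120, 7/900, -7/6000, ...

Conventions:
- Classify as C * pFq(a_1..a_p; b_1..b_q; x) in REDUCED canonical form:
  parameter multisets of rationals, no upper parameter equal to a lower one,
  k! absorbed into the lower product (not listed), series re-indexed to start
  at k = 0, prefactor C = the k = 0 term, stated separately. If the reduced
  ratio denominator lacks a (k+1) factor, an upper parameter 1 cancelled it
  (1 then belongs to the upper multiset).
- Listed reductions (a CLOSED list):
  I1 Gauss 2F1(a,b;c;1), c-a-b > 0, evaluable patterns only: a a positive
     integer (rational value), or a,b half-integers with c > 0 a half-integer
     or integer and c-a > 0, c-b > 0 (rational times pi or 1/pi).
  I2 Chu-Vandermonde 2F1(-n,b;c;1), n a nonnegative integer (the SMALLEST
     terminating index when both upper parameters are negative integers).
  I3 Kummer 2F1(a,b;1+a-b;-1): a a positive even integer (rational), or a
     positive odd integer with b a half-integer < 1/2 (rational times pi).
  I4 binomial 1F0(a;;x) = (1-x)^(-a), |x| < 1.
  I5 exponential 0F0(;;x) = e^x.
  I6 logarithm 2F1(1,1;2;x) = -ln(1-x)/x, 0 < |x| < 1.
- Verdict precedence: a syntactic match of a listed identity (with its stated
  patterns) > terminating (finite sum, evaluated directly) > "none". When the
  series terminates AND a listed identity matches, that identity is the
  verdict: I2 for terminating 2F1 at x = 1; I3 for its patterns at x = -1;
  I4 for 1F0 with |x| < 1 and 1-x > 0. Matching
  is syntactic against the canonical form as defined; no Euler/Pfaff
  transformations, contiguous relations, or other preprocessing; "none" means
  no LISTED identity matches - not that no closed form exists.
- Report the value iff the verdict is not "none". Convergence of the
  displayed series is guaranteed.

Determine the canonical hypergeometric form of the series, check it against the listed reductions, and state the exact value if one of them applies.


Canonical form: C = 7/12 times 2F1 with upper {1, 1}, lower {2}, x = -1/5. Verdict: the I6 logarithm reduction applies (the logarithm: parameters (1,1;2), x = -1/5). Value: (35/12) * ln(6/5).

Key step: with t_0 = 7/12, the factorial ratio (C = 7/12, x = -1/5) (k+a-1)!/(a-1)! is a rising factorial (a)_k.
Term ratio: r(k) = (-1/5) * (k+1) (k+1) / [(k+2) (k+1)] ; factor over Q: parameters, x = (-1/5), and C = 7/12.


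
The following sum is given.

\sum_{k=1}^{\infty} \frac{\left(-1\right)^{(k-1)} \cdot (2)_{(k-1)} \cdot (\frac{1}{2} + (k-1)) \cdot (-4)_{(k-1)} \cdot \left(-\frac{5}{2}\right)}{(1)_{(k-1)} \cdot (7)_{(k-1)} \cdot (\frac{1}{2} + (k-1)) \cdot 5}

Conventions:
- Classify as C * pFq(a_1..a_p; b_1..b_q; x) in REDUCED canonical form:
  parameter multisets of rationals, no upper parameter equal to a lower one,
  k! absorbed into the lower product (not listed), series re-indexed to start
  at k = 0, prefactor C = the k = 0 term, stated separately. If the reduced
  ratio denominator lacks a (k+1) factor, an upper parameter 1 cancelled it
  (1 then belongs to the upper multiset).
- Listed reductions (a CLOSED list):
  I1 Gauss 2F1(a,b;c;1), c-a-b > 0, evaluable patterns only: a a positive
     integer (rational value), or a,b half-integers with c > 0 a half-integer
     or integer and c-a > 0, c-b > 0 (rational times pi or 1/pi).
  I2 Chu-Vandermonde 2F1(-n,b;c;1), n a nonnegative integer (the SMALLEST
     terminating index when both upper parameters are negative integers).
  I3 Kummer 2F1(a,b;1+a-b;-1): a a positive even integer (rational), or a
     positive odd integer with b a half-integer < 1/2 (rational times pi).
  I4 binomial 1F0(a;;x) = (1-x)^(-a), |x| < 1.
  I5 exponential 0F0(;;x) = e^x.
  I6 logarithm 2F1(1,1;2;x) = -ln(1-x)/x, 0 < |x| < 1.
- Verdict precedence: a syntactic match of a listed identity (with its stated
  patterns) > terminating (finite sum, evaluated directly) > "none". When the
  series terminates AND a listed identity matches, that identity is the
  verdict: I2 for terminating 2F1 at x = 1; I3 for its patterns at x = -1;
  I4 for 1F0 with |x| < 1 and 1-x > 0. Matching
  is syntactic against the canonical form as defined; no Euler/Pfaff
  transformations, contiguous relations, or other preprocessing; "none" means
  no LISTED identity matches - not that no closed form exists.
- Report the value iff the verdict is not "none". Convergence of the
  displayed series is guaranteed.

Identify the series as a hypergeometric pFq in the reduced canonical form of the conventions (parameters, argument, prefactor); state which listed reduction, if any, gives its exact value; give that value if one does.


The series (x = -1) is 2F1: upper {-4, 2}, lower {7}, prefactor -\frac{1}{2}. Verdict: the Kummer evaluation I3 applies (x = -1; c = 7 equals 1+a-b for upper {-4, 2}: listed pattern). Hence: -\frac{3}{2}.

First insight: x = -1 and k + 1/2 divides numerator and denominator alike; C = -1/2, x = -1 after cancelling.
Consecutive-term ratio: r(k) = -1 * (k-4) (k+2) / [(k+7) (k+1)] - rational in k. x = -1; t_0 = -\frac{1}{2}; negate the roots.
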